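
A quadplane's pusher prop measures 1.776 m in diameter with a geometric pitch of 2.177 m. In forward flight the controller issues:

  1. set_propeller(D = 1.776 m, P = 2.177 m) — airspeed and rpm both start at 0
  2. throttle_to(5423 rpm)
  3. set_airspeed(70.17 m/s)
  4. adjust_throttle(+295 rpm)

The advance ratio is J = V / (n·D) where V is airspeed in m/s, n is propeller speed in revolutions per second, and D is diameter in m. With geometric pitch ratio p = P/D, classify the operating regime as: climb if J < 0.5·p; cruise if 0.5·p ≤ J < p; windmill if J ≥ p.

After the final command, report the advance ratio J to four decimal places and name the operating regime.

J = 0.4146, regime = climb

set_propeller: D = 1.776 m, P = 2.177 m (p = P/D = 1.225788); state ← (V=0, rpm=0)
throttle_to(5423): rpm ← 5423
set_airspeed(70.17): V ← 70.17 m/s
adjust_throttle(+295): rpm ← 5423 +295 = 5718
final state: V = 70.17 m/s, rpm = 5718 → n = rpm/60 = 95.300000 rev/s
J = V / (n·D) = 70.17 / (95.300000 × 1.776) = 0.414587
regime bands: climb J<0.6129 | cruise [0.6129, 1.2258) | windmill J≥1.2258
J = 0.4146 → climb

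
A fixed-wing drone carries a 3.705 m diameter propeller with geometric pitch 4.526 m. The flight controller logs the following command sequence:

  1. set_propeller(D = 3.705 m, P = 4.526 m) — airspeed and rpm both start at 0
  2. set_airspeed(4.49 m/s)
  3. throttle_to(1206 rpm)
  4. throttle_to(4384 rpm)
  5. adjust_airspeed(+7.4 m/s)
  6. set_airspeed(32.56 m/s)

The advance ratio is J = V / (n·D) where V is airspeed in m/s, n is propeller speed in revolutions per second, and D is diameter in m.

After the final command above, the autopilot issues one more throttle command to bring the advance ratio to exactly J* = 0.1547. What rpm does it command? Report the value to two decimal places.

set_propeller: D = 3.705 m, P = 4.526 m (p = P/D = 1.221592); state ← (V=0, rpm=0)
set_airspeed(4.49): V ← 4.49 m/s
throttle_to(1206): rpm ← 1206
throttle_to(4384): rpm ← 4384
adjust_airspeed(+7.4): V ← 4.49 +7.4 = 11.89 m/s
set_airspeed(32.56): V ← 32.56 m/s
final state: V = 32.56 m/s, rpm = 4384 → n = rpm/60 = 73.066667 rev/s
target J* = 0.1547; solve J* = V/(n·D) for n: n = V/(J*·D) = 32.56/(0.1547 × 3.705) = 56.807525 rev/s
rpm = 60·n = 3408.451515

rpm = 3408.45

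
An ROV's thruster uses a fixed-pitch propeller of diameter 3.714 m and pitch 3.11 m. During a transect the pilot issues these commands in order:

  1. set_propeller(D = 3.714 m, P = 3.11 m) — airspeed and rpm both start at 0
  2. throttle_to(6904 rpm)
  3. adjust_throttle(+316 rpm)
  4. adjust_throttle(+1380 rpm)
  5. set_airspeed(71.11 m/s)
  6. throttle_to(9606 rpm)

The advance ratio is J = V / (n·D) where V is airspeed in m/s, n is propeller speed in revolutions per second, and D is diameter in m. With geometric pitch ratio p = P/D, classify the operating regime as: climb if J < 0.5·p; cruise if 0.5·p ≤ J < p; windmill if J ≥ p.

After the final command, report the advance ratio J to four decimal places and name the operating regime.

J = 0.1196, regime = climb

set_propeller: D = 3.714 m, P = 3.11 m (p = P/D = 0.837372); state ← (V=0, rpm=0)
throttle_to(6904): rpm ← 6904
adjust_throttle(+316): rpm ← 6904 +316 = 7220
adjust_throttle(+1380): rpm ← 7220 +1380 = 8600
set_airspeed(71.11): V ← 71.11 m/s
throttle_to(9606): rpm ← 9606
final state: V = 71.11 m/s, rpm = 9606 → n = rpm/60 = 160.100000 rev/s
J = V / (n·D) = 71.11 / (160.100000 × 3.714) = 0.119591
regime bands: climb J<0.4187 | cruise [0.4187, 0.8374) | windmill J≥0.8374
J = 0.1196 → climb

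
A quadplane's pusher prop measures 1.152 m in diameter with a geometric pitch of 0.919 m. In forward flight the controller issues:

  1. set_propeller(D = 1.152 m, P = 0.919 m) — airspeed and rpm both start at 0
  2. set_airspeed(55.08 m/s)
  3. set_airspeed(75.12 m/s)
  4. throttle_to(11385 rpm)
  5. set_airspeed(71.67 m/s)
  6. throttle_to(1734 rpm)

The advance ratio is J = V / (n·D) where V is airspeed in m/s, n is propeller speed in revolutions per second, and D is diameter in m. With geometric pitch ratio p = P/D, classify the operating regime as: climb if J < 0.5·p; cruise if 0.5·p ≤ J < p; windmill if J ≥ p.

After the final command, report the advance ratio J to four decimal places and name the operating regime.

J = 2.1527, regime = windmill

set_propeller: D = 1.152 m, P = 0.919 m (p = P/D = 0.797743); state ← (V=0, rpm=0)
set_airspeed(55.08): V ← 55.08 m/s
set_airspeed(75.12): V ← 75.12 m/s
throttle_to(11385): rpm ← 11385
set_airspeed(71.67): V ← 71.67 m/s
throttle_to(1734): rpm ← 1734
final state: V = 71.67 m/s, rpm = 1734 → n = rpm/60 = 28.900000 rev/s
J = V / (n·D) = 71.67 / (28.900000 × 1.152) = 2.152718
regime bands: climb J<0.3989 | cruise [0.3989, 0.7977) | windmill J≥0.7977
J = 2.1527 → windmill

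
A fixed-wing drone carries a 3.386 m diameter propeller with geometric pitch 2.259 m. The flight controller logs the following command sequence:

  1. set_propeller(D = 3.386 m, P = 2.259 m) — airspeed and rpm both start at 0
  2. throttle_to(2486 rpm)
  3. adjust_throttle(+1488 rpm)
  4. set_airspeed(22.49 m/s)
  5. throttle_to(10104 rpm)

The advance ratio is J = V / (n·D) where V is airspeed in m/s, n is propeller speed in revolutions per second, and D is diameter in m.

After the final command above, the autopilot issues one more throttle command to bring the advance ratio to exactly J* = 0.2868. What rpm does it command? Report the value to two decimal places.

rpm = 1389.55

set_propeller: D = 3.386 m, P = 2.259 m (p = P/D = 0.667159); state ← (V=0, rpm=0)
throttle_to(2486): rpm ← 2486
adjust_throttle(+1488): rpm ← 2486 +1488 = 3974
set_airspeed(22.49): V ← 22.49 m/s
throttle_to(10104): rpm ← 10104
final state: V = 22.49 m/s, rpm = 10104 → n = rpm/60 = 168.400000 rev/s
target J* = 0.2868; solve J* = V/(n·D) for n: n = V/(J*·D) = 22.49/(0.2868 × 3.386) = 23.159189 rev/s
rpm = 60·n = 1389.551365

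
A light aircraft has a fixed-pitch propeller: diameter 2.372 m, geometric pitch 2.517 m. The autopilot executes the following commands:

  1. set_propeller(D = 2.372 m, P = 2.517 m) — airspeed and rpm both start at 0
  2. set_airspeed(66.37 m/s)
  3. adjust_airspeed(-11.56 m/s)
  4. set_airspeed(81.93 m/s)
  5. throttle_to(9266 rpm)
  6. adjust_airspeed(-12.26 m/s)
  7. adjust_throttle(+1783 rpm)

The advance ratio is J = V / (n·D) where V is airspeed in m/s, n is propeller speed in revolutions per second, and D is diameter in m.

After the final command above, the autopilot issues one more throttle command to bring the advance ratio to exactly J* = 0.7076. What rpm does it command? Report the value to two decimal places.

rpm = 2490.55

set_propeller: D = 2.372 m, P = 2.517 m (p = P/D = 1.061130); state ← (V=0, rpm=0)
set_airspeed(66.37): V ← 66.37 m/s
adjust_airspeed(-11.56): V ← 66.37 -11.56 = 54.81 m/s
set_airspeed(81.93): V ← 81.93 m/s
throttle_to(9266): rpm ← 9266
adjust_airspeed(-12.26): V ← 81.93 -12.26 = 69.67 m/s
adjust_throttle(+1783): rpm ← 9266 +1783 = 11049
final state: V = 69.67 m/s, rpm = 11049 → n = rpm/60 = 184.150000 rev/s
target J* = 0.7076; solve J* = V/(n·D) for n: n = V/(J*·D) = 69.67/(0.7076 × 2.372) = 41.509099 rev/s
rpm = 60·n = 2490.545911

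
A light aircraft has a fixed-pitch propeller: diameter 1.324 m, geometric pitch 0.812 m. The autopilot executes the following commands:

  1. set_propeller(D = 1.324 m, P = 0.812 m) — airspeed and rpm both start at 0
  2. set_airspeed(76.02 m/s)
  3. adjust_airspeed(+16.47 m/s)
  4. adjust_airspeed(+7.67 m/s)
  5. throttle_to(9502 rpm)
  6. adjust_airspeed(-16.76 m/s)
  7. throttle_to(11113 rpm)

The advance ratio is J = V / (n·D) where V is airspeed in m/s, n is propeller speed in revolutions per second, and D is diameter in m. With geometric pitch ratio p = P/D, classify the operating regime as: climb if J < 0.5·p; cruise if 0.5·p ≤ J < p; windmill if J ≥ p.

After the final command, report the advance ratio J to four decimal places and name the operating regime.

J = 0.3401, regime = cruise

set_propeller: D = 1.324 m, P = 0.812 m (p = P/D = 0.613293); state ← (V=0, rpm=0)
set_airspeed(76.02): V ← 76.02 m/s
adjust_airspeed(+16.47): V ← 76.02 +16.47 = 92.49 m/s
adjust_airspeed(+7.67): V ← 92.49 +7.67 = 100.16 m/s
throttle_to(9502): rpm ← 9502
adjust_airspeed(-16.76): V ← 100.16 -16.76 = 83.4 m/s
throttle_to(11113): rpm ← 11113
final state: V = 83.4 m/s, rpm = 11113 → n = rpm/60 = 185.216667 rev/s
J = V / (n·D) = 83.4 / (185.216667 × 1.324) = 0.340093
regime bands: climb J<0.3066 | cruise [0.3066, 0.6133) | windmill J≥0.6133
J = 0.3401 → cruise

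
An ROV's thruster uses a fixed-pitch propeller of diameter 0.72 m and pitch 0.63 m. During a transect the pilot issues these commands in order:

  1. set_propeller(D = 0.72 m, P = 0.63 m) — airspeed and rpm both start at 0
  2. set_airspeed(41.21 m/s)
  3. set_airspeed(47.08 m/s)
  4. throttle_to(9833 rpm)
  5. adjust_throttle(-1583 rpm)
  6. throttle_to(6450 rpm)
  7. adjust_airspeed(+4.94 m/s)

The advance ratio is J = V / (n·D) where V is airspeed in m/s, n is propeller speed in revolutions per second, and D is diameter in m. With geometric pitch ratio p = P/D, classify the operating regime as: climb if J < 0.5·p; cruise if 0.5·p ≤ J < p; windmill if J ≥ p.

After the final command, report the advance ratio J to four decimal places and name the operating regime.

J = 0.6721, regime = cruise

set_propeller: D = 0.72 m, P = 0.63 m (p = P/D = 0.875000); state ← (V=0, rpm=0)
set_airspeed(41.21): V ← 41.21 m/s
set_airspeed(47.08): V ← 47.08 m/s
throttle_to(9833): rpm ← 9833
adjust_throttle(-1583): rpm ← 9833 -1583 = 8250
throttle_to(6450): rpm ← 6450
adjust_airspeed(+4.94): V ← 47.08 +4.94 = 52.02 m/s
final state: V = 52.02 m/s, rpm = 6450 → n = rpm/60 = 107.500000 rev/s
J = V / (n·D) = 52.02 / (107.500000 × 0.72) = 0.672093
regime bands: climb J<0.4375 | cruise [0.4375, 0.8750) | windmill J≥0.8750
J = 0.6721 → cruise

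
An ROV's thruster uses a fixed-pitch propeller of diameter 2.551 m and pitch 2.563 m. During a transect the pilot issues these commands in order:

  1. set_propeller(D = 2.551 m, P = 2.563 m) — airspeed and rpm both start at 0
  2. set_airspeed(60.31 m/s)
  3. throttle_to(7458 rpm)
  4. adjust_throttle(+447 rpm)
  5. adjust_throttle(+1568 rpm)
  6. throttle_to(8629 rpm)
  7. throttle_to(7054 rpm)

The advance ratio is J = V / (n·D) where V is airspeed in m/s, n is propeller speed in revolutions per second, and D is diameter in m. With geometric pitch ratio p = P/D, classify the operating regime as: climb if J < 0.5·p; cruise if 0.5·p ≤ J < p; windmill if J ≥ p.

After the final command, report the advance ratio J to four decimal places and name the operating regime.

J = 0.2011, regime = climb

set_propeller: D = 2.551 m, P = 2.563 m (p = P/D = 1.004704); state ← (V=0, rpm=0)
set_airspeed(60.31): V ← 60.31 m/s
throttle_to(7458): rpm ← 7458
adjust_throttle(+447): rpm ← 7458 +447 = 7905
adjust_throttle(+1568): rpm ← 7905 +1568 = 9473
throttle_to(8629): rpm ← 8629
throttle_to(7054): rpm ← 7054
final state: V = 60.31 m/s, rpm = 7054 → n = rpm/60 = 117.566667 rev/s
J = V / (n·D) = 60.31 / (117.566667 × 2.551) = 0.201092
regime bands: climb J<0.5024 | cruise [0.5024, 1.0047) | windmill J≥1.0047
J = 0.2011 → climb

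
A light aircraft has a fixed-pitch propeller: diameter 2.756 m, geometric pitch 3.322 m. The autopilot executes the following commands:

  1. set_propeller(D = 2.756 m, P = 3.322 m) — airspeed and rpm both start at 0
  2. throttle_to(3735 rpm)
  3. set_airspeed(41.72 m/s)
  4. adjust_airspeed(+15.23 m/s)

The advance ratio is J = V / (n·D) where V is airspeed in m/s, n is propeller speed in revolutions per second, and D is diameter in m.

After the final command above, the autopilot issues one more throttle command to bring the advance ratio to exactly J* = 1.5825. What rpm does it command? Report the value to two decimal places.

rpm = 783.47

set_propeller: D = 2.756 m, P = 3.322 m (p = P/D = 1.205370); state ← (V=0, rpm=0)
throttle_to(3735): rpm ← 3735
set_airspeed(41.72): V ← 41.72 m/s
adjust_airspeed(+15.23): V ← 41.72 +15.23 = 56.95 m/s
final state: V = 56.95 m/s, rpm = 3735 → n = rpm/60 = 62.250000 rev/s
target J* = 1.5825; solve J* = V/(n·D) for n: n = V/(J*·D) = 56.95/(1.5825 × 2.756) = 13.057824 rev/s
rpm = 60·n = 783.469414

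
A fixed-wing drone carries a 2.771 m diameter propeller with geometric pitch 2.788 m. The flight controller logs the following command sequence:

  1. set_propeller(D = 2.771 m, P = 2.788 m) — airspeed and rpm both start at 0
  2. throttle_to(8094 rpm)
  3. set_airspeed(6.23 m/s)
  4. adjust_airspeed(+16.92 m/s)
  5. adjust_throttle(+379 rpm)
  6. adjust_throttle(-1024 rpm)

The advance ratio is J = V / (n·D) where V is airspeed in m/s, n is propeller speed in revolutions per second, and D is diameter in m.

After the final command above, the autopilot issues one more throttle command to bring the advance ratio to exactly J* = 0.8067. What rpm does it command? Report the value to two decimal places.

set_propeller: D = 2.771 m, P = 2.788 m (p = P/D = 1.006135); state ← (V=0, rpm=0)
throttle_to(8094): rpm ← 8094
set_airspeed(6.23): V ← 6.23 m/s
adjust_airspeed(+16.92): V ← 6.23 +16.92 = 23.15 m/s
adjust_throttle(+379): rpm ← 8094 +379 = 8473
adjust_throttle(-1024): rpm ← 8473 -1024 = 7449
final state: V = 23.15 m/s, rpm = 7449 → n = rpm/60 = 124.150000 rev/s
target J* = 0.8067; solve J* = V/(n·D) for n: n = V/(J*·D) = 23.15/(0.8067 × 2.771) = 10.356247 rev/s
rpm = 60·n = 621.374838

rpm = 621.37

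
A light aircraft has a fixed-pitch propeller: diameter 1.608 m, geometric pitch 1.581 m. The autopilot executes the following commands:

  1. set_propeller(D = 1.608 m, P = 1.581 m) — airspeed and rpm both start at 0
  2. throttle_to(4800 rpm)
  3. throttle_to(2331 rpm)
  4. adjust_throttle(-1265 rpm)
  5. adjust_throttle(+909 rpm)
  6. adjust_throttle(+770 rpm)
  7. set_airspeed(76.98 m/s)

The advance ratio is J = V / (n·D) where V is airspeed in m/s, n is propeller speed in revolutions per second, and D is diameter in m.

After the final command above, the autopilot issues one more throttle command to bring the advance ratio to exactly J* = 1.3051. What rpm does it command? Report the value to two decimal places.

rpm = 2200.89

set_propeller: D = 1.608 m, P = 1.581 m (p = P/D = 0.983209); state ← (V=0, rpm=0)
throttle_to(4800): rpm ← 4800
throttle_to(2331): rpm ← 2331
adjust_throttle(-1265): rpm ← 2331 -1265 = 1066
adjust_throttle(+909): rpm ← 1066 +909 = 1975
adjust_throttle(+770): rpm ← 1975 +770 = 2745
set_airspeed(76.98): V ← 76.98 m/s
final state: V = 76.98 m/s, rpm = 2745 → n = rpm/60 = 45.750000 rev/s
target J* = 1.3051; solve J* = V/(n·D) for n: n = V/(J*·D) = 76.98/(1.3051 × 1.608) = 36.681583 rev/s
rpm = 60·n = 2200.894996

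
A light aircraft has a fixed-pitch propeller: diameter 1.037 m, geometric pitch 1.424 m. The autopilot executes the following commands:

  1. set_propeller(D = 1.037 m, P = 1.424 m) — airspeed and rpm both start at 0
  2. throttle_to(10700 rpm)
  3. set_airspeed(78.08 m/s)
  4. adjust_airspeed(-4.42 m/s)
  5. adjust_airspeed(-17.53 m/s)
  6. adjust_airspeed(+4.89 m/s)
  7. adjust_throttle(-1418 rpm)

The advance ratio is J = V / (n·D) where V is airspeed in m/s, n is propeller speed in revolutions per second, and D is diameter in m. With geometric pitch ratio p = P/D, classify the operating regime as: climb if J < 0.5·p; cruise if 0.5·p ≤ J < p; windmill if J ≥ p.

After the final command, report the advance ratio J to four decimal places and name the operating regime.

set_propeller: D = 1.037 m, P = 1.424 m (p = P/D = 1.373192); state ← (V=0, rpm=0)
throttle_to(10700): rpm ← 10700
set_airspeed(78.08): V ← 78.08 m/s
adjust_airspeed(-4.42): V ← 78.08 -4.42 = 73.66 m/s
adjust_airspeed(-17.53): V ← 73.66 -17.53 = 56.13 m/s
adjust_airspeed(+4.89): V ← 56.13 +4.89 = 61.02 m/s
adjust_throttle(-1418): rpm ← 10700 -1418 = 9282
final state: V = 61.02 m/s, rpm = 9282 → n = rpm/60 = 154.700000 rev/s
J = V / (n·D) = 61.02 / (154.700000 × 1.037) = 0.380367
regime bands: climb J<0.6866 | cruise [0.6866, 1.3732) | windmill J≥1.3732
J = 0.3804 → climb

J = 0.3804, regime = climb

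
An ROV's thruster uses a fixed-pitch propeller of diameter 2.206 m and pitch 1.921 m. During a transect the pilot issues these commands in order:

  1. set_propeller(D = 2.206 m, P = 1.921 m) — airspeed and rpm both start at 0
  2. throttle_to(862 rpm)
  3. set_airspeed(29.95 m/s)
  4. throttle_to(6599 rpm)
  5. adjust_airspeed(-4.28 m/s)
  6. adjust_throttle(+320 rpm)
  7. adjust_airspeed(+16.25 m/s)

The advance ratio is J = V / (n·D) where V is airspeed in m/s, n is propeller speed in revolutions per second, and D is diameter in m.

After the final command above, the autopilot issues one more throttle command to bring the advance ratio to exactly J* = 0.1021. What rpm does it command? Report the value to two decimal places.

rpm = 11167.12

set_propeller: D = 2.206 m, P = 1.921 m (p = P/D = 0.870807); state ← (V=0, rpm=0)
throttle_to(862): rpm ← 862
set_airspeed(29.95): V ← 29.95 m/s
throttle_to(6599): rpm ← 6599
adjust_airspeed(-4.28): V ← 29.95 -4.28 = 25.67 m/s
adjust_throttle(+320): rpm ← 6599 +320 = 6919
adjust_airspeed(+16.25): V ← 25.67 +16.25 = 41.92 m/s
final state: V = 41.92 m/s, rpm = 6919 → n = rpm/60 = 115.316667 rev/s
target J* = 0.1021; solve J* = V/(n·D) for n: n = V/(J*·D) = 41.92/(0.1021 × 2.206) = 186.118706 rev/s
rpm = 60·n = 11167.122344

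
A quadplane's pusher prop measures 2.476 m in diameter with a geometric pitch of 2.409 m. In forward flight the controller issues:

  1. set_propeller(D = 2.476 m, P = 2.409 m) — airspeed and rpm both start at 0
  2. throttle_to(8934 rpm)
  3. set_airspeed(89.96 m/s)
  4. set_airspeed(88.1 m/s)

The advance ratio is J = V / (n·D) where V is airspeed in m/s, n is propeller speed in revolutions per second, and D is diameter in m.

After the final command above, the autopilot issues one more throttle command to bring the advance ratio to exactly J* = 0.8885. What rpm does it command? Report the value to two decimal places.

rpm = 2402.81

set_propeller: D = 2.476 m, P = 2.409 m (p = P/D = 0.972940); state ← (V=0, rpm=0)
throttle_to(8934): rpm ← 8934
set_airspeed(89.96): V ← 89.96 m/s
set_airspeed(88.1): V ← 88.1 m/s
final state: V = 88.1 m/s, rpm = 8934 → n = rpm/60 = 148.900000 rev/s
target J* = 0.8885; solve J* = V/(n·D) for n: n = V/(J*·D) = 88.1/(0.8885 × 2.476) = 40.046802 rev/s
rpm = 60·n = 2402.808094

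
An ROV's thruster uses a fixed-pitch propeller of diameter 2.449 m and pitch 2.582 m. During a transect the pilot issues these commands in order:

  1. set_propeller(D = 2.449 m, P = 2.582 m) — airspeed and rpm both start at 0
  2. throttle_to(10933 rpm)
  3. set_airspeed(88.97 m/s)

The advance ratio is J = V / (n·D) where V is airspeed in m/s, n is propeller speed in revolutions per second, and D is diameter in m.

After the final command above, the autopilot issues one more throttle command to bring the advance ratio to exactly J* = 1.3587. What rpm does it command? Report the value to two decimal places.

set_propeller: D = 2.449 m, P = 2.582 m (p = P/D = 1.054308); state ← (V=0, rpm=0)
throttle_to(10933): rpm ← 10933
set_airspeed(88.97): V ← 88.97 m/s
final state: V = 88.97 m/s, rpm = 10933 → n = rpm/60 = 182.216667 rev/s
target J* = 1.3587; solve J* = V/(n·D) for n: n = V/(J*·D) = 88.97/(1.3587 × 2.449) = 26.738142 rev/s
rpm = 60·n = 1604.288537

rpm = 1604.29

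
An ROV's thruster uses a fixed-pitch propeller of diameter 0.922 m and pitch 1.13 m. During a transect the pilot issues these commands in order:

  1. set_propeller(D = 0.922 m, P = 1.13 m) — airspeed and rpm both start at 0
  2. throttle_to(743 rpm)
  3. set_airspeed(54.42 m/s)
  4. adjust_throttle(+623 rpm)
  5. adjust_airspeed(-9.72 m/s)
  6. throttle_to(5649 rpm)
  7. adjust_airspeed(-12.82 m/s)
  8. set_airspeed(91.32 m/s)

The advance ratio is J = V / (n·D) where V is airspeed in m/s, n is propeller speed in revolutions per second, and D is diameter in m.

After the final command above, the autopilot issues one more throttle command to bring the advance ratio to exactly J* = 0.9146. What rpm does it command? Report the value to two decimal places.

set_propeller: D = 0.922 m, P = 1.13 m (p = P/D = 1.225597); state ← (V=0, rpm=0)
throttle_to(743): rpm ← 743
set_airspeed(54.42): V ← 54.42 m/s
adjust_throttle(+623): rpm ← 743 +623 = 1366
adjust_airspeed(-9.72): V ← 54.42 -9.72 = 44.7 m/s
throttle_to(5649): rpm ← 5649
adjust_airspeed(-12.82): V ← 44.7 -12.82 = 31.88 m/s
set_airspeed(91.32): V ← 91.32 m/s
final state: V = 91.32 m/s, rpm = 5649 → n = rpm/60 = 94.150000 rev/s
target J* = 0.9146; solve J* = V/(n·D) for n: n = V/(J*·D) = 91.32/(0.9146 × 0.922) = 108.293848 rev/s
rpm = 60·n = 6497.630865

rpm = 6497.63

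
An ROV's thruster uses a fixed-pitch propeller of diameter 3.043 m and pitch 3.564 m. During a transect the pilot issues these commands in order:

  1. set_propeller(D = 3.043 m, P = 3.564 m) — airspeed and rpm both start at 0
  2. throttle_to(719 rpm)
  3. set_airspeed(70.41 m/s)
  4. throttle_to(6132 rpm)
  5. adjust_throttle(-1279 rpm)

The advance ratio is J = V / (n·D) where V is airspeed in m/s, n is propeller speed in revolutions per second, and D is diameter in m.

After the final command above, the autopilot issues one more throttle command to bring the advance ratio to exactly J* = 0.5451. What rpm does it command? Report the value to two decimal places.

set_propeller: D = 3.043 m, P = 3.564 m (p = P/D = 1.171213); state ← (V=0, rpm=0)
throttle_to(719): rpm ← 719
set_airspeed(70.41): V ← 70.41 m/s
throttle_to(6132): rpm ← 6132
adjust_throttle(-1279): rpm ← 6132 -1279 = 4853
final state: V = 70.41 m/s, rpm = 4853 → n = rpm/60 = 80.883333 rev/s
target J* = 0.5451; solve J* = V/(n·D) for n: n = V/(J*·D) = 70.41/(0.5451 × 3.043) = 42.447900 rev/s
rpm = 60·n = 2546.874002

rpm = 2546.87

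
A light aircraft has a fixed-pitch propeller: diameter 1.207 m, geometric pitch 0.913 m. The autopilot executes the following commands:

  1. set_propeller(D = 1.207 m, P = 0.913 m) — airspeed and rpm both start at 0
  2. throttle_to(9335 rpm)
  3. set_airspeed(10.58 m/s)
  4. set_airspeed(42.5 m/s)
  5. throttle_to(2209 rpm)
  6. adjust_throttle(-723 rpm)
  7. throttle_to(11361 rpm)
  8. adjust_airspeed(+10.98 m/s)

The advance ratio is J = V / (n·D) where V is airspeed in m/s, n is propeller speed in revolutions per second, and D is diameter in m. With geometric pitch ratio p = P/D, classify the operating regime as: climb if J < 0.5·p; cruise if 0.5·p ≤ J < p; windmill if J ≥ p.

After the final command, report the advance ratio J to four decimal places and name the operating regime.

set_propeller: D = 1.207 m, P = 0.913 m (p = P/D = 0.756421); state ← (V=0, rpm=0)
throttle_to(9335): rpm ← 9335
set_airspeed(10.58): V ← 10.58 m/s
set_airspeed(42.5): V ← 42.5 m/s
throttle_to(2209): rpm ← 2209
adjust_throttle(-723): rpm ← 2209 -723 = 1486
throttle_to(11361): rpm ← 11361
adjust_airspeed(+10.98): V ← 42.5 +10.98 = 53.48 m/s
final state: V = 53.48 m/s, rpm = 11361 → n = rpm/60 = 189.350000 rev/s
J = V / (n·D) = 53.48 / (189.350000 × 1.207) = 0.234002
regime bands: climb J<0.3782 | cruise [0.3782, 0.7564) | windmill J≥0.7564
J = 0.2340 → climb

J = 0.2340, regime = climb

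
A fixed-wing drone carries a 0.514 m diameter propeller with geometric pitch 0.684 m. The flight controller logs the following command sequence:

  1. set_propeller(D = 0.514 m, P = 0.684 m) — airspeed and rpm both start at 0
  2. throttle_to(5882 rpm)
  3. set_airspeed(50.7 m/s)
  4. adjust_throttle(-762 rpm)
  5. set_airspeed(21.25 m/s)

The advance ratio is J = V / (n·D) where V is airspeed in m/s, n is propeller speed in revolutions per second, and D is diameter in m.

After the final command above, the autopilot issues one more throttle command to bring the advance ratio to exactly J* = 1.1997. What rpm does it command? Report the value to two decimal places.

set_propeller: D = 0.514 m, P = 0.684 m (p = P/D = 1.330739); state ← (V=0, rpm=0)
throttle_to(5882): rpm ← 5882
set_airspeed(50.7): V ← 50.7 m/s
adjust_throttle(-762): rpm ← 5882 -762 = 5120
set_airspeed(21.25): V ← 21.25 m/s
final state: V = 21.25 m/s, rpm = 5120 → n = rpm/60 = 85.333333 rev/s
target J* = 1.1997; solve J* = V/(n·D) for n: n = V/(J*·D) = 21.25/(1.1997 × 0.514) = 34.460626 rev/s
rpm = 60·n = 2067.637532

rpm = 2067.64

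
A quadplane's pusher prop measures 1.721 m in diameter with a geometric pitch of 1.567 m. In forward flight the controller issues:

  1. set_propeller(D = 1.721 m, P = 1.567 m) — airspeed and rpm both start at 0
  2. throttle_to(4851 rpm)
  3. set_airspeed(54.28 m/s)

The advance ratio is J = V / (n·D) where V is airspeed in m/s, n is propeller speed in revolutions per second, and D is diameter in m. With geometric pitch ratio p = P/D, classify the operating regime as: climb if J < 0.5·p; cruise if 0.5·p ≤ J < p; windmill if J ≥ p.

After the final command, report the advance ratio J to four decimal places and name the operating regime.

J = 0.3901, regime = climb

set_propeller: D = 1.721 m, P = 1.567 m (p = P/D = 0.910517); state ← (V=0, rpm=0)
throttle_to(4851): rpm ← 4851
set_airspeed(54.28): V ← 54.28 m/s
final state: V = 54.28 m/s, rpm = 4851 → n = rpm/60 = 80.850000 rev/s
J = V / (n·D) = 54.28 / (80.850000 × 1.721) = 0.390103
regime bands: climb J<0.4553 | cruise [0.4553, 0.9105) | windmill J≥0.9105
J = 0.3901 → climb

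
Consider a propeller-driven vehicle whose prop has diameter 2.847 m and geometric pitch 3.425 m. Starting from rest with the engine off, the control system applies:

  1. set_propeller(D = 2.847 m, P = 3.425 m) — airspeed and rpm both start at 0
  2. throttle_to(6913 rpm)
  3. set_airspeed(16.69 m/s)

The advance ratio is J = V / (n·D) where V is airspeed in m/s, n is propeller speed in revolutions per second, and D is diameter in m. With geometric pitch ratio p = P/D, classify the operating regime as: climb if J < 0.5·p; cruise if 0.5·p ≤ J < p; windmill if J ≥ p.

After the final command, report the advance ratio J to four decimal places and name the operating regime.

J = 0.0509, regime = climb

set_propeller: D = 2.847 m, P = 3.425 m (p = P/D = 1.203021); state ← (V=0, rpm=0)
throttle_to(6913): rpm ← 6913
set_airspeed(16.69): V ← 16.69 m/s
final state: V = 16.69 m/s, rpm = 6913 → n = rpm/60 = 115.216667 rev/s
J = V / (n·D) = 16.69 / (115.216667 × 2.847) = 0.050881
regime bands: climb J<0.6015 | cruise [0.6015, 1.2030) | windmill J≥1.2030
J = 0.0509 → climb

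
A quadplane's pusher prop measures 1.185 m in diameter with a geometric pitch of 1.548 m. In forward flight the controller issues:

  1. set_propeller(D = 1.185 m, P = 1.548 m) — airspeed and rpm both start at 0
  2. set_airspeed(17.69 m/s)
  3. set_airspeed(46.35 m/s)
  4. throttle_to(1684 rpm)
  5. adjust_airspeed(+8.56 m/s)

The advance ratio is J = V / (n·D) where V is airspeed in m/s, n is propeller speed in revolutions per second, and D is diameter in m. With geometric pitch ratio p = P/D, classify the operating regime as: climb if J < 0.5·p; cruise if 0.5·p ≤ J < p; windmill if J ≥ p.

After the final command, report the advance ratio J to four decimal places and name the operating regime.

J = 1.6510, regime = windmill

set_propeller: D = 1.185 m, P = 1.548 m (p = P/D = 1.306329); state ← (V=0, rpm=0)
set_airspeed(17.69): V ← 17.69 m/s
set_airspeed(46.35): V ← 46.35 m/s
throttle_to(1684): rpm ← 1684
adjust_airspeed(+8.56): V ← 46.35 +8.56 = 54.91 m/s
final state: V = 54.91 m/s, rpm = 1684 → n = rpm/60 = 28.066667 rev/s
J = V / (n·D) = 54.91 / (28.066667 × 1.185) = 1.650982
regime bands: climb J<0.6532 | cruise [0.6532, 1.3063) | windmill J≥1.3063
J = 1.6510 → windmill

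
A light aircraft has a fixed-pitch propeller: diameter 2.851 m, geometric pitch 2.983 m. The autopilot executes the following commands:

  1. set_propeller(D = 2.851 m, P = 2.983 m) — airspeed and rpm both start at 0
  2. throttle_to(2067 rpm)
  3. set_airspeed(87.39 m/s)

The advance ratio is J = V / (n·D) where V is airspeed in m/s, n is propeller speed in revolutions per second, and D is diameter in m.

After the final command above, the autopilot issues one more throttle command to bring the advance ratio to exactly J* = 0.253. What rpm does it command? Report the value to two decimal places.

rpm = 7269.34

set_propeller: D = 2.851 m, P = 2.983 m (p = P/D = 1.046300); state ← (V=0, rpm=0)
throttle_to(2067): rpm ← 2067
set_airspeed(87.39): V ← 87.39 m/s
final state: V = 87.39 m/s, rpm = 2067 → n = rpm/60 = 34.450000 rev/s
target J* = 0.253; solve J* = V/(n·D) for n: n = V/(J*·D) = 87.39/(0.253 × 2.851) = 121.155742 rev/s
rpm = 60·n = 7269.344506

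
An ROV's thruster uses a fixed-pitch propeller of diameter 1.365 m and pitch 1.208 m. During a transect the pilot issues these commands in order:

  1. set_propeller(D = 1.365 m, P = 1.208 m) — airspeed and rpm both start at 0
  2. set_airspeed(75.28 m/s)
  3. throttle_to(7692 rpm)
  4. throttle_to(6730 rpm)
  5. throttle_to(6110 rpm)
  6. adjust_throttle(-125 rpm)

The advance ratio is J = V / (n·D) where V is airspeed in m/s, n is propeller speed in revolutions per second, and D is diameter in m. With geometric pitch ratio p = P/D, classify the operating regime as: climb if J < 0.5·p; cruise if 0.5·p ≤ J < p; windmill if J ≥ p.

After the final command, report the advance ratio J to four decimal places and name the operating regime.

set_propeller: D = 1.365 m, P = 1.208 m (p = P/D = 0.884982); state ← (V=0, rpm=0)
set_airspeed(75.28): V ← 75.28 m/s
throttle_to(7692): rpm ← 7692
throttle_to(6730): rpm ← 6730
throttle_to(6110): rpm ← 6110
adjust_throttle(-125): rpm ← 6110 -125 = 5985
final state: V = 75.28 m/s, rpm = 5985 → n = rpm/60 = 99.750000 rev/s
J = V / (n·D) = 75.28 / (99.750000 × 1.365) = 0.552884
regime bands: climb J<0.4425 | cruise [0.4425, 0.8850) | windmill J≥0.8850
J = 0.5529 → cruise

J = 0.5529, regime = cruise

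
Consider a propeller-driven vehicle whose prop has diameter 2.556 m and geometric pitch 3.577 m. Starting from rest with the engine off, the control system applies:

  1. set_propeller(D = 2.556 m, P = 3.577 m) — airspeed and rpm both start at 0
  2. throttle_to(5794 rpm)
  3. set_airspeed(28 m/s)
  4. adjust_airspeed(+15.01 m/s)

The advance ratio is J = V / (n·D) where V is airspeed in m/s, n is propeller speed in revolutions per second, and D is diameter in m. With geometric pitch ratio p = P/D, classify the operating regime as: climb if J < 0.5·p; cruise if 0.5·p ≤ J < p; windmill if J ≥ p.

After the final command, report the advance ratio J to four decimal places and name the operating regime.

set_propeller: D = 2.556 m, P = 3.577 m (p = P/D = 1.399452); state ← (V=0, rpm=0)
throttle_to(5794): rpm ← 5794
set_airspeed(28): V ← 28 m/s
adjust_airspeed(+15.01): V ← 28 +15.01 = 43.01 m/s
final state: V = 43.01 m/s, rpm = 5794 → n = rpm/60 = 96.566667 rev/s
J = V / (n·D) = 43.01 / (96.566667 × 2.556) = 0.174253
regime bands: climb J<0.6997 | cruise [0.6997, 1.3995) | windmill J≥1.3995
J = 0.1743 → climb

J = 0.1743, regime = climb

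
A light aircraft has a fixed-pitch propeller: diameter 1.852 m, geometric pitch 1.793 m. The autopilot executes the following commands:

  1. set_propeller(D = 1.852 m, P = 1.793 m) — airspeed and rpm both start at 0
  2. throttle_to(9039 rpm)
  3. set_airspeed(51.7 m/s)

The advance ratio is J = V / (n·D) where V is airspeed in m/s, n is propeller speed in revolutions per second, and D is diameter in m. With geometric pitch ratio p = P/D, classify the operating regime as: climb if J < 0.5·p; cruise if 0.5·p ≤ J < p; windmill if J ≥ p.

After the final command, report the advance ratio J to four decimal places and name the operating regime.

set_propeller: D = 1.852 m, P = 1.793 m (p = P/D = 0.968143); state ← (V=0, rpm=0)
throttle_to(9039): rpm ← 9039
set_airspeed(51.7): V ← 51.7 m/s
final state: V = 51.7 m/s, rpm = 9039 → n = rpm/60 = 150.650000 rev/s
J = V / (n·D) = 51.7 / (150.650000 × 1.852) = 0.185302
regime bands: climb J<0.4841 | cruise [0.4841, 0.9681) | windmill J≥0.9681
J = 0.1853 → climb

J = 0.1853, regime = climb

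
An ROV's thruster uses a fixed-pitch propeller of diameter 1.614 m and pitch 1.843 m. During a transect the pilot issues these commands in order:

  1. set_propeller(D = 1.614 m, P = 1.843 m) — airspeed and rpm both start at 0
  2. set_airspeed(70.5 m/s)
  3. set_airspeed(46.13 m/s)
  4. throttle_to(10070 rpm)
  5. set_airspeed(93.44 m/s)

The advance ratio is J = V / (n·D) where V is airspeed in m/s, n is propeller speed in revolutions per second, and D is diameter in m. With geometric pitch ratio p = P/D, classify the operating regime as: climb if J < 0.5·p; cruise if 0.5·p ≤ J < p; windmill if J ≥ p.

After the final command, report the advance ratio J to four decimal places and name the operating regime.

set_propeller: D = 1.614 m, P = 1.843 m (p = P/D = 1.141884); state ← (V=0, rpm=0)
set_airspeed(70.5): V ← 70.5 m/s
set_airspeed(46.13): V ← 46.13 m/s
throttle_to(10070): rpm ← 10070
set_airspeed(93.44): V ← 93.44 m/s
final state: V = 93.44 m/s, rpm = 10070 → n = rpm/60 = 167.833333 rev/s
J = V / (n·D) = 93.44 / (167.833333 × 1.614) = 0.344946
regime bands: climb J<0.5709 | cruise [0.5709, 1.1419) | windmill J≥1.1419
J = 0.3449 → climb

J = 0.3449, regime = climb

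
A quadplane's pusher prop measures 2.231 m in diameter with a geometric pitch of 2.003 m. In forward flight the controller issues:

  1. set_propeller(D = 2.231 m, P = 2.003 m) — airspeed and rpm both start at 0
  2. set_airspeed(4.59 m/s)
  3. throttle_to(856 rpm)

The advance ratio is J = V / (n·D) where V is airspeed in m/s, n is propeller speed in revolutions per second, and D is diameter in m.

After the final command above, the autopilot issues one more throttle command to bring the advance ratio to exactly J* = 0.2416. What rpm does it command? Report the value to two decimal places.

set_propeller: D = 2.231 m, P = 2.003 m (p = P/D = 0.897804); state ← (V=0, rpm=0)
set_airspeed(4.59): V ← 4.59 m/s
throttle_to(856): rpm ← 856
final state: V = 4.59 m/s, rpm = 856 → n = rpm/60 = 14.266667 rev/s
target J* = 0.2416; solve J* = V/(n·D) for n: n = V/(J*·D) = 4.59/(0.2416 × 2.231) = 8.515618 rev/s
rpm = 60·n = 510.937096

rpm = 510.94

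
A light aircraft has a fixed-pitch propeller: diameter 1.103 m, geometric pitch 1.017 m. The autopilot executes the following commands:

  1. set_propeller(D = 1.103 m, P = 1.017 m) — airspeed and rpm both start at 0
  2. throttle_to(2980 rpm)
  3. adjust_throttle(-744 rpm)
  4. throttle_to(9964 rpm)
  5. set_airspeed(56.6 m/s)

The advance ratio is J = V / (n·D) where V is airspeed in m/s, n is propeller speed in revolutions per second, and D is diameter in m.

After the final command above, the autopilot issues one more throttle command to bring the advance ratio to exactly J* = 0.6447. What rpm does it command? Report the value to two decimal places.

rpm = 4775.67

set_propeller: D = 1.103 m, P = 1.017 m (p = P/D = 0.922031); state ← (V=0, rpm=0)
throttle_to(2980): rpm ← 2980
adjust_throttle(-744): rpm ← 2980 -744 = 2236
throttle_to(9964): rpm ← 9964
set_airspeed(56.6): V ← 56.6 m/s
final state: V = 56.6 m/s, rpm = 9964 → n = rpm/60 = 166.066667 rev/s
target J* = 0.6447; solve J* = V/(n·D) for n: n = V/(J*·D) = 56.6/(0.6447 × 1.103) = 79.594535 rev/s
rpm = 60·n = 4775.672085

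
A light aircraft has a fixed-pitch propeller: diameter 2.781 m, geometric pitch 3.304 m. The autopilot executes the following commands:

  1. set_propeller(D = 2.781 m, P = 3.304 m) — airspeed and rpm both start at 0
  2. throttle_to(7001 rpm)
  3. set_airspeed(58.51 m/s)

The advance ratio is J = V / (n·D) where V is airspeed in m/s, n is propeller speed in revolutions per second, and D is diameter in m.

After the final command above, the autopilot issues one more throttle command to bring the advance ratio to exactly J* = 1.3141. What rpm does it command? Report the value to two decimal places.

set_propeller: D = 2.781 m, P = 3.304 m (p = P/D = 1.188062); state ← (V=0, rpm=0)
throttle_to(7001): rpm ← 7001
set_airspeed(58.51): V ← 58.51 m/s
final state: V = 58.51 m/s, rpm = 7001 → n = rpm/60 = 116.683333 rev/s
target J* = 1.3141; solve J* = V/(n·D) for n: n = V/(J*·D) = 58.51/(1.3141 × 2.781) = 16.010345 rev/s
rpm = 60·n = 960.620708

rpm = 960.62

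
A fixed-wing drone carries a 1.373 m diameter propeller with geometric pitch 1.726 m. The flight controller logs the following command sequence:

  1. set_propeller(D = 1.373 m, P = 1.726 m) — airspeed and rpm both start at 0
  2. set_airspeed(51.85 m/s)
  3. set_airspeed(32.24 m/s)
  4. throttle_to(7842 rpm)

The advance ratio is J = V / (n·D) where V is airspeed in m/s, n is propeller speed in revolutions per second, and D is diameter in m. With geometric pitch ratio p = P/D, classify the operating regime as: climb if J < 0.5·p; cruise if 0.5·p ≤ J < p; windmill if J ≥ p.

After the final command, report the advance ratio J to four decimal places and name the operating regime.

J = 0.1797, regime = climb

set_propeller: D = 1.373 m, P = 1.726 m (p = P/D = 1.257101); state ← (V=0, rpm=0)
set_airspeed(51.85): V ← 51.85 m/s
set_airspeed(32.24): V ← 32.24 m/s
throttle_to(7842): rpm ← 7842
final state: V = 32.24 m/s, rpm = 7842 → n = rpm/60 = 130.700000 rev/s
J = V / (n·D) = 32.24 / (130.700000 × 1.373) = 0.179659
regime bands: climb J<0.6286 | cruise [0.6286, 1.2571) | windmill J≥1.2571
J = 0.1797 → climb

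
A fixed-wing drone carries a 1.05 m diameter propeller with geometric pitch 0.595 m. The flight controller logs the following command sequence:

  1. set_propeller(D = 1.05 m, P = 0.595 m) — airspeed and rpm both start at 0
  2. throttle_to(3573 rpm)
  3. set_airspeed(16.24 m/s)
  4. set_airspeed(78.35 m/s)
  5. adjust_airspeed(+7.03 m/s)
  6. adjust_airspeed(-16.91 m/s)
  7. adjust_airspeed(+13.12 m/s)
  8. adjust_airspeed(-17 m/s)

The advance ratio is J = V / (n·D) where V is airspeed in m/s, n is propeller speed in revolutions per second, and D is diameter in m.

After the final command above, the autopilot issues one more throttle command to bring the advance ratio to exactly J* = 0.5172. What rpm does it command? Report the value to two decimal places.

set_propeller: D = 1.05 m, P = 0.595 m (p = P/D = 0.566667); state ← (V=0, rpm=0)
throttle_to(3573): rpm ← 3573
set_airspeed(16.24): V ← 16.24 m/s
set_airspeed(78.35): V ← 78.35 m/s
adjust_airspeed(+7.03): V ← 78.35 +7.03 = 85.38 m/s
adjust_airspeed(-16.91): V ← 85.38 -16.91 = 68.47 m/s
adjust_airspeed(+13.12): V ← 68.47 +13.12 = 81.59 m/s
adjust_airspeed(-17): V ← 81.59 -17 = 64.59 m/s
final state: V = 64.59 m/s, rpm = 3573 → n = rpm/60 = 59.550000 rev/s
target J* = 0.5172; solve J* = V/(n·D) for n: n = V/(J*·D) = 64.59/(0.5172 × 1.05) = 118.937134 rev/s
rpm = 60·n = 7136.228041

rpm = 7136.23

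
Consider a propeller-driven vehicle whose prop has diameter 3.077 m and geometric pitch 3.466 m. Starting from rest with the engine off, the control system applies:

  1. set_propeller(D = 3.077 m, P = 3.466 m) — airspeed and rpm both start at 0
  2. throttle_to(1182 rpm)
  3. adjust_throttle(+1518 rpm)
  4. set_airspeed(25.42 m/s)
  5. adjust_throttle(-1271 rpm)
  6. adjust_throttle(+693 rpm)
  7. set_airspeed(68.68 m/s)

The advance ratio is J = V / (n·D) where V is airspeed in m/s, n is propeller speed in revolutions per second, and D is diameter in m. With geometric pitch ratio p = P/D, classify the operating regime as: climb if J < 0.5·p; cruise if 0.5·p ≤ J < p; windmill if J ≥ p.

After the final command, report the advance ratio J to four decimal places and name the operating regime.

J = 0.6311, regime = cruise

set_propeller: D = 3.077 m, P = 3.466 m (p = P/D = 1.126422); state ← (V=0, rpm=0)
throttle_to(1182): rpm ← 1182
adjust_throttle(+1518): rpm ← 1182 +1518 = 2700
set_airspeed(25.42): V ← 25.42 m/s
adjust_throttle(-1271): rpm ← 2700 -1271 = 1429
adjust_throttle(+693): rpm ← 1429 +693 = 2122
set_airspeed(68.68): V ← 68.68 m/s
final state: V = 68.68 m/s, rpm = 2122 → n = rpm/60 = 35.366667 rev/s
J = V / (n·D) = 68.68 / (35.366667 × 3.077) = 0.631115
regime bands: climb J<0.5632 | cruise [0.5632, 1.1264) | windmill J≥1.1264
J = 0.6311 → cruise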